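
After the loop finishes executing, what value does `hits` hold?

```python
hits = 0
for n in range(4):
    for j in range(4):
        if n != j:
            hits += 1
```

Let's trace through this code step by step.

Initialize: hits = 0
Entering loop: for n in range(4):
After iteration 1: n = 0, hits = 3
After iteration 2: n = 1, hits = 6
After iteration 3: n = 2, hits = 9
After iteration 4: n = 3, hits = 12
Loop ends.

Final answer: 12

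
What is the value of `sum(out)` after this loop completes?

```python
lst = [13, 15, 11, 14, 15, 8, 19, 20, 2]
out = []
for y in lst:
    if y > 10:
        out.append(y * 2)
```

Let's trace through this code step by step.

Initialize: lst = [13, 15, 11, 14, 15, 8, 19, 20, 2]
Initialize: out = []
Entering loop: for y in lst:
After iteration 1: y = 13, out = [26]
After iteration 2: y = 15, out = [26, 30]
After iteration 3: y = 11, out = [26, 30, 22]
After iteration 4: y = 14, out = [26, 30, 22, 28]
After iteration 5: y = 15, out = [26, 30, 22, 28, 30]
After iteration 6: y = 8, out = [26, 30, 22, 28, 30]
After iteration 7: y = 19, out = [26, 30, 22, 28, 30, 38]
After iteration 8: y = 20, out = [26, 30, 22, 28, 30, 38, 40]
After iteration 9: y = 2, out = [26, 30, 22, 28, 30, 38, 40]
Loop ends.
sum(out) = 214

Final answer: 214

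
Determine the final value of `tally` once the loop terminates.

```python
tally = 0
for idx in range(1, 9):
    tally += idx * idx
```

Let's trace through this code step by step.

Initialize: tally = 0
Entering loop: for idx in range(1, 9):
After iteration 1: idx = 1, tally = 1
After iteration 2: idx = 2, tally = 5
After iteration 3: idx = 3, tally = 14
After iteration 4: idx = 4, tally = 30
After iteration 5: idx = 5, tally = 55
After iteration 6: idx = 6, tally = 91
After iteration 7: idx = 7, tally = 140
After iteration 8: idx = 8, tally = 204
Loop ends.

Final answer: 204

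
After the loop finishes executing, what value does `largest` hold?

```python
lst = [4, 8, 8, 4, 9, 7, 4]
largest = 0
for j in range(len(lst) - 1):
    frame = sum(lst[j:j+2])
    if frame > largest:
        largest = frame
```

Let's trace through this code step by step.

Initialize: lst = [4, 8, 8, 4, 9, 7, 4]
Initialize: largest = 0
Entering loop: for j in range(len(lst) - 1):
After iteration 1: j = 0, largest = 12, frame = 12
After iteration 2: j = 1, largest = 16, frame = 16
After iteration 3: j = 2, largest = 16, frame = 12
After iteration 4: j = 3, largest = 16, frame = 13
After iteration 5: j = 4, largest = 16, frame = 16
After iteration 6: j = 5, largest = 16, frame = 11
Loop ends.

Final answer: 16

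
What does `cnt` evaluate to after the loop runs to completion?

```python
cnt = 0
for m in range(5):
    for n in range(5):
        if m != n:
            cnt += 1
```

Let's trace through this code step by step.

Initialize: cnt = 0
Entering loop: for m in range(5):
After iteration 1: m = 0, cnt = 4
After iteration 2: m = 1, cnt = 8
After iteration 3: m = 2, cnt = 12
After iteration 4: m = 3, cnt = 16
After iteration 5: m = 4, cnt = 20
Loop ends.

Final answer: 20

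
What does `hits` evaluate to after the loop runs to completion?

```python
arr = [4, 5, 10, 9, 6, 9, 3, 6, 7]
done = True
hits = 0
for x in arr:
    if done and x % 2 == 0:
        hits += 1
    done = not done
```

Let's trace through this code step by step.

Initialize: arr = [4, 5, 10, 9, 6, 9, 3, 6, 7]
Initialize: done = True
Initialize: hits = 0
Entering loop: for x in arr:
After iteration 1: x = 4, done = False, hits = 1
After iteration 2: x = 5, done = True, hits = 1
After iteration 3: x = 10, done = False, hits = 2
After iteration 4: x = 9, done = True, hits = 2
After iteration 5: x = 6, done = False, hits = 3
After iteration 6: x = 9, done = True, hits = 3
After iteration 7: x = 3, done = False, hits = 3
After iteration 8: x = 6, done = True, hits = 3
After iteration 9: x = 7, done = False, hits = 3
Loop ends.

Final answer: 3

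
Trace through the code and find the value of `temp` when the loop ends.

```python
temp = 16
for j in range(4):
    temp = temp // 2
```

Let's trace through this code step by step.

Initialize: temp = 16
Entering loop: for j in range(4):
After iteration 1: j = 0, temp = 8
After iteration 2: j = 1, temp = 4
After iteration 3: j = 2, temp = 2
After iteration 4: j = 3, temp = 1
Loop ends.

Final answer: 1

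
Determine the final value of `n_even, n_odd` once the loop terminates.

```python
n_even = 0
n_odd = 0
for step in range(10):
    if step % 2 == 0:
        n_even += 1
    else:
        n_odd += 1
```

Let's trace through this code step by step.

Initialize: n_even = 0
Initialize: n_odd = 0
Entering loop: for step in range(10):
After iteration 1: step = 0, n_even = 1, n_odd = 0
After iteration 2: step = 1, n_even = 1, n_odd = 1
After iteration 3: step = 2, n_even = 2, n_odd = 1
After iteration 4: step = 3, n_even = 2, n_odd = 2
After iteration 5: step = 4, n_even = 3, n_odd = 2
After iteration 6: step = 5, n_even = 3, n_odd = 3
After iteration 7: step = 6, n_even = 4, n_odd = 3
After iteration 8: step = 7, n_even = 4, n_odd = 4
After iteration 9: step = 8, n_even = 5, n_odd = 4
After iteration 10: step = 9, n_even = 5, n_odd = 5
Loop ends.

Final answer: 5, 5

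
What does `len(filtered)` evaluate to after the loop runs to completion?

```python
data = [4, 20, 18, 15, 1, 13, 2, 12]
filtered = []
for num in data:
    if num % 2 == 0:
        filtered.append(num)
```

Let's trace through this code step by step.

Initialize: data = [4, 20, 18, 15, 1, 13, 2, 12]
Initialize: filtered = []
Entering loop: for num in data:
After iteration 1: num = 4, filtered = [4]
After iteration 2: num = 20, filtered = [4, 20]
After iteration 3: num = 18, filtered = [4, 20, 18]
After iteration 4: num = 15, filtered = [4, 20, 18]
After iteration 5: num = 1, filtered = [4, 20, 18]
After iteration 6: num = 13, filtered = [4, 20, 18]
After iteration 7: num = 2, filtered = [4, 20, 18, 2]
After iteration 8: num = 12, filtered = [4, 20, 18, 2, 12]
Loop ends.
len(filtered) = 5

Final answer: 5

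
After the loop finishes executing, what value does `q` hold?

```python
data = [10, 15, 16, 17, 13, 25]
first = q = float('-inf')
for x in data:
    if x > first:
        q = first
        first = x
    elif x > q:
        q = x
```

Let's trace through this code step by step.

Initialize: data = [10, 15, 16, 17, 13, 25]
Initialize: first = -inf
Initialize: q = -inf
Entering loop: for x in data:
After iteration 1: x = 10, first = 10, q = -inf
After iteration 2: x = 15, first = 15, q = 10
After iteration 3: x = 16, first = 16, q = 15
After iteration 4: x = 17, first = 17, q = 16
After iteration 5: x = 13, first = 17, q = 16
After iteration 6: x = 25, first = 25, q = 17
Loop ends.

Final answer: 17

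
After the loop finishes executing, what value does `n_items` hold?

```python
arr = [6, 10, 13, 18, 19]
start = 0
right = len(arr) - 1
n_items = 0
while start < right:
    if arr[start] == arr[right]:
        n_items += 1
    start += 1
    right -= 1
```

Let's trace through this code step by step.

Initialize: arr = [6, 10, 13, 18, 19]
Initialize: start = 0
Initialize: right = 4
Initialize: n_items = 0
Entering loop: while start < right:
After iteration 1: start = 1, right = 3, n_items = 0
After iteration 2: start = 2, right = 2, n_items = 0
Loop ends.

Final answer: 0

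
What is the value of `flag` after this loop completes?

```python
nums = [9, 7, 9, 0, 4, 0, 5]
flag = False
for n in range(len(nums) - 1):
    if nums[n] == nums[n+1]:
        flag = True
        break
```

Let's trace through this code step by step.

Initialize: nums = [9, 7, 9, 0, 4, 0, 5]
Initialize: flag = False
Entering loop: for n in range(len(nums) - 1):
After iteration 1: n = 0, flag = False
After iteration 2: n = 1, flag = False
After iteration 3: n = 2, flag = False
After iteration 4: n = 3, flag = False
After iteration 5: n = 4, flag = False
After iteration 6: n = 5, flag = False
Loop ends.

Final answer: False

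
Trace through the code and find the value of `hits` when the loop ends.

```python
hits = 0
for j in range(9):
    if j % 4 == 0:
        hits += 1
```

Let's trace through this code step by step.

Initialize: hits = 0
Entering loop: for j in range(9):
After iteration 1: j = 0, hits = 1
After iteration 2: j = 1, hits = 1
After iteration 3: j = 2, hits = 1
After iteration 4: j = 3, hits = 1
After iteration 5: j = 4, hits = 2
After iteration 6: j = 5, hits = 2
After iteration 7: j = 6, hits = 2
After iteration 8: j = 7, hits = 2
After iteration 9: j = 8, hits = 3
Loop ends.

Final answer: 3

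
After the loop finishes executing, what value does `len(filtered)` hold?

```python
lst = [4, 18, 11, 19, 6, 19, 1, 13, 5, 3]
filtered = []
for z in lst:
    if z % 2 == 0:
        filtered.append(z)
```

Let's trace through this code step by step.

Initialize: lst = [4, 18, 11, 19, 6, 19, 1, 13, 5, 3]
Initialize: filtered = []
Entering loop: for z in lst:
After iteration 1: z = 4, filtered = [4]
After iteration 2: z = 18, filtered = [4, 18]
After iteration 3: z = 11, filtered = [4, 18]
After iteration 4: z = 19, filtered = [4, 18]
After iteration 5: z = 6, filtered = [4, 18, 6]
After iteration 6: z = 19, filtered = [4, 18, 6]
After iteration 7: z = 1, filtered = [4, 18, 6]
After iteration 8: z = 13, filtered = [4, 18, 6]
After iteration 9: z = 5, filtered = [4, 18, 6]
After iteration 10: z = 3, filtered = [4, 18, 6]
Loop ends.
len(filtered) = 3

Final answer: 3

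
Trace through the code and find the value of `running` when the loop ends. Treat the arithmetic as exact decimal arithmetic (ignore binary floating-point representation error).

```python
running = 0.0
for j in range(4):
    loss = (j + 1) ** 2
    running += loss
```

Let's trace through this code step by step.

Initialize: running = 0.0
Entering loop: for j in range(4):
After iteration 1: j = 0, running = 1.0, loss = 1
After iteration 2: j = 1, running = 5.0, loss = 4
After iteration 3: j = 2, running = 14.0, loss = 9
After iteration 4: j = 3, running = 30.0, loss = 16
Loop ends.

Final answer: 30.0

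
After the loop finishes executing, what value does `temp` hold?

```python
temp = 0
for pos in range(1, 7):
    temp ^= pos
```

Let's trace through this code step by step.

Initialize: temp = 0
Entering loop: for pos in range(1, 7):
After iteration 1: pos = 1, temp = 1
After iteration 2: pos = 2, temp = 3
After iteration 3: pos = 3, temp = 0
After iteration 4: pos = 4, temp = 4
After iteration 5: pos = 5, temp = 1
After iteration 6: pos = 6, temp = 7
Loop ends.

Final answer: 7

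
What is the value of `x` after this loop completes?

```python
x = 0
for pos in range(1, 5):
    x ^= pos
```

Let's trace through this code step by step.

Initialize: x = 0
Entering loop: for pos in range(1, 5):
After iteration 1: pos = 1, x = 1
After iteration 2: pos = 2, x = 3
After iteration 3: pos = 3, x = 0
After iteration 4: pos = 4, x = 4
Loop ends.

Final answer: 4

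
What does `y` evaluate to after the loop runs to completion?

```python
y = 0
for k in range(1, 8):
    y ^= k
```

Let's trace through this code step by step.

Initialize: y = 0
Entering loop: for k in range(1, 8):
After iteration 1: k = 1, y = 1
After iteration 2: k = 2, y = 3
After iteration 3: k = 3, y = 0
After iteration 4: k = 4, y = 4
After iteration 5: k = 5, y = 1
After iteration 6: k = 6, y = 7
After iteration 7: k = 7, y = 0
Loop ends.

Final answer: 0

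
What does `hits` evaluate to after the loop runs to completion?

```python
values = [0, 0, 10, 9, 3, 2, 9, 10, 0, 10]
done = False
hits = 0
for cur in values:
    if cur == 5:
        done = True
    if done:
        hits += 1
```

Let's trace through this code step by step.

Initialize: values = [0, 0, 10, 9, 3, 2, 9, 10, 0, 10]
Initialize: done = False
Initialize: hits = 0
Entering loop: for cur in values:
After iteration 1: cur = 0, hits = 0
After iteration 2: cur = 0, hits = 0
After iteration 3: cur = 10, hits = 0
After iteration 4: cur = 9, hits = 0
After iteration 5: cur = 3, hits = 0
After iteration 6: cur = 2, hits = 0
After iteration 7: cur = 9, hits = 0
After iteration 8: cur = 10, hits = 0
After iteration 9: cur = 0, hits = 0
After iteration 10: cur = 10, hits = 0
Loop ends.

Final answer: 0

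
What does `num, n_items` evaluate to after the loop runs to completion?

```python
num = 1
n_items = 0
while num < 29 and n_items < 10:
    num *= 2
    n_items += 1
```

Let's trace through this code step by step.

Initialize: num = 1
Initialize: n_items = 0
Entering loop: while num < 29 and n_items < 10:
After iteration 1: num = 2, n_items = 1
After iteration 2: num = 4, n_items = 2
After iteration 3: num = 8, n_items = 3
After iteration 4: num = 16, n_items = 4
After iteration 5: num = 32, n_items = 5
Loop ends.

Final answer: 32, 5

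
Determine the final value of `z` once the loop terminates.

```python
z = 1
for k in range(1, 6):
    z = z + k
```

Let's trace through this code step by step.

Initialize: z = 1
Entering loop: for k in range(1, 6):
After iteration 1: k = 1, z = 2
After iteration 2: k = 2, z = 4
After iteration 3: k = 3, z = 7
After iteration 4: k = 4, z = 11
After iteration 5: k = 5, z = 16
Loop ends.

Final answer: 16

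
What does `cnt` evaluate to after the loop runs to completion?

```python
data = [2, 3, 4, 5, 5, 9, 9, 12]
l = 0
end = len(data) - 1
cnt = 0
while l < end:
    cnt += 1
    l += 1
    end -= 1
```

Let's trace through this code step by step.

Initialize: data = [2, 3, 4, 5, 5, 9, 9, 12]
Initialize: l = 0
Initialize: end = 7
Initialize: cnt = 0
Entering loop: while l < end:
After iteration 1: l = 1, end = 6, cnt = 1
After iteration 2: l = 2, end = 5, cnt = 2
After iteration 3: l = 3, end = 4, cnt = 3
After iteration 4: l = 4, end = 3, cnt = 4
Loop ends.

Final answer: 4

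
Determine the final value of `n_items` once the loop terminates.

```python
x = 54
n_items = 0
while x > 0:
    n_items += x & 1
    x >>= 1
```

Let's trace through this code step by step.

Initialize: x = 54
Initialize: n_items = 0
Entering loop: while x > 0:
After iteration 1: x = 27, n_items = 0
After iteration 2: x = 13, n_items = 1
After iteration 3: x = 6, n_items = 2
After iteration 4: x = 3, n_items = 2
After iteration 5: x = 1, n_items = 3
After iteration 6: x = 0, n_items = 4
Loop ends.

Final answer: 4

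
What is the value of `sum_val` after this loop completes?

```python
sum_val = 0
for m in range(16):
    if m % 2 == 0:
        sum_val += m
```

Let's trace through this code step by step.

Initialize: sum_val = 0
Entering loop: for m in range(16):
After iteration 1: m = 0, sum_val = 0
After iteration 2: m = 1, sum_val = 0
After iteration 3: m = 2, sum_val = 2
After iteration 4: m = 3, sum_val = 2
After iteration 5: m = 4, sum_val = 6
After iteration 6: m = 5, sum_val = 6
After iteration 7: m = 6, sum_val = 12
After iteration 8: m = 7, sum_val = 12
After iteration 9: m = 8, sum_val = 20
After iteration 10: m = 9, sum_val = 20
After iteration 11: m = 10, sum_val = 30
After iteration 12: m = 11, sum_val = 30
After iteration 13: m = 12, sum_val = 42
After iteration 14: m = 13, sum_val = 42
After iteration 15: m = 14, sum_val = 56
After iteration 16: m = 15, sum_val = 56
Loop ends.

Final answer: 56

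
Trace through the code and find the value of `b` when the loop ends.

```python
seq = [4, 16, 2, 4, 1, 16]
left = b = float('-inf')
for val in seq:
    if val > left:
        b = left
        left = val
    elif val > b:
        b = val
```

Let's trace through this code step by step.

Initialize: seq = [4, 16, 2, 4, 1, 16]
Initialize: left = -inf
Initialize: b = -inf
Entering loop: for val in seq:
After iteration 1: val = 4, left = 4, b = -inf
After iteration 2: val = 16, left = 16, b = 4
After iteration 3: val = 2, left = 16, b = 4
After iteration 4: val = 4, left = 16, b = 4
After iteration 5: val = 1, left = 16, b = 4
After iteration 6: val = 16, left = 16, b = 16
Loop ends.

Final answer: 16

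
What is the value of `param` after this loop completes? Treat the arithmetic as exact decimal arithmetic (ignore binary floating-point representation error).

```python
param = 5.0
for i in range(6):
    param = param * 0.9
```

Let's trace through this code step by step.

Initialize: param = 5.0
Entering loop: for i in range(6):
After iteration 1: i = 0, param = 4.5
After iteration 2: i = 1, param = 4.05
After iteration 3: i = 2, param = 3.645
After iteration 4: i = 3, param = 3.2805
After iteration 5: i = 4, param = 2.95245
After iteration 6: i = 5, param = 2.657205
Loop ends.

Final answer: 2.657205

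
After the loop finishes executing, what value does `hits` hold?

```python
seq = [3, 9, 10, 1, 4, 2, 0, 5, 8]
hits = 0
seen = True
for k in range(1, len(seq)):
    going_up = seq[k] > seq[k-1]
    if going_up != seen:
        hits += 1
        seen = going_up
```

Let's trace through this code step by step.

Initialize: seq = [3, 9, 10, 1, 4, 2, 0, 5, 8]
Initialize: hits = 0
Initialize: seen = True
Entering loop: for k in range(1, len(seq)):
After iteration 1: k = 1, hits = 0, seen = True, going_up = True
After iteration 2: k = 2, hits = 0, seen = True, going_up = True
After iteration 3: k = 3, hits = 1, seen = False, going_up = False
After iteration 4: k = 4, hits = 2, seen = True, going_up = True
After iteration 5: k = 5, hits = 3, seen = False, going_up = False
After iteration 6: k = 6, hits = 3, seen = False, going_up = False
After iteration 7: k = 7, hits = 4, seen = True, going_up = True
After iteration 8: k = 8, hits = 4, seen = True, going_up = True
Loop ends.

Final answer: 4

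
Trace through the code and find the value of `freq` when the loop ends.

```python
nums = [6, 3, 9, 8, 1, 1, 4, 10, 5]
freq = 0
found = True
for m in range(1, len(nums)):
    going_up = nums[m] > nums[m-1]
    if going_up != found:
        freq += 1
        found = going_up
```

Let's trace through this code step by step.

Initialize: nums = [6, 3, 9, 8, 1, 1, 4, 10, 5]
Initialize: freq = 0
Initialize: found = True
Entering loop: for m in range(1, len(nums)):
After iteration 1: m = 1, freq = 1, found = False, going_up = False
After iteration 2: m = 2, freq = 2, found = True, going_up = True
After iteration 3: m = 3, freq = 3, found = False, going_up = False
After iteration 4: m = 4, freq = 3, found = False, going_up = False
After iteration 5: m = 5, freq = 3, found = False, going_up = False
After iteration 6: m = 6, freq = 4, found = True, going_up = True
After iteration 7: m = 7, freq = 4, found = True, going_up = True
After iteration 8: m = 8, freq = 5, found = False, going_up = False
Loop ends.

Final answer: 5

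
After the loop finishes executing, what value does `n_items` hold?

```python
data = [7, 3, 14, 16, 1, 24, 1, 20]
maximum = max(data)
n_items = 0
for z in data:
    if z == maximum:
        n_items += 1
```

Let's trace through this code step by step.

Initialize: data = [7, 3, 14, 16, 1, 24, 1, 20]
Initialize: maximum = 24
Initialize: n_items = 0
Entering loop: for z in data:
After iteration 1: z = 7, n_items = 0
After iteration 2: z = 3, n_items = 0
After iteration 3: z = 14, n_items = 0
After iteration 4: z = 16, n_items = 0
After iteration 5: z = 1, n_items = 0
After iteration 6: z = 24, n_items = 1
After iteration 7: z = 1, n_items = 1
After iteration 8: z = 20, n_items = 1
Loop ends.

Final answer: 1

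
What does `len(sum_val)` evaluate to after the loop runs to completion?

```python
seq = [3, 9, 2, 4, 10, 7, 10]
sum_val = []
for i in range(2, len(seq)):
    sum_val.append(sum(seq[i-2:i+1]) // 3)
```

Let's trace through this code step by step.

Initialize: seq = [3, 9, 2, 4, 10, 7, 10]
Initialize: sum_val = []
Entering loop: for i in range(2, len(seq)):
After iteration 1: i = 2, sum_val = [4]
After iteration 2: i = 3, sum_val = [4, 5]
After iteration 3: i = 4, sum_val = [4, 5, 5]
After iteration 4: i = 5, sum_val = [4, 5, 5, 7]
After iteration 5: i = 6, sum_val = [4, 5, 5, 7, 9]
Loop ends.
len(sum_val) = 5

Final answer: 5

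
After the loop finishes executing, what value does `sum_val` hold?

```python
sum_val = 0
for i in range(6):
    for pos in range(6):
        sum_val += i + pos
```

Let's trace through this code step by step.

Initialize: sum_val = 0
Entering loop: for i in range(6):
After iteration 1: i = 0, sum_val = 15
After iteration 2: i = 1, sum_val = 36
After iteration 3: i = 2, sum_val = 63
After iteration 4: i = 3, sum_val = 96
After iteration 5: i = 4, sum_val = 135
After iteration 6: i = 5, sum_val = 180
Loop ends.

Final answer: 180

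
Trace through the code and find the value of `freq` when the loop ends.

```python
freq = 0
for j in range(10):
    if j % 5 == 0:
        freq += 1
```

Let's trace through this code step by step.

Initialize: freq = 0
Entering loop: for j in range(10):
After iteration 1: j = 0, freq = 1
After iteration 2: j = 1, freq = 1
After iteration 3: j = 2, freq = 1
After iteration 4: j = 3, freq = 1
After iteration 5: j = 4, freq = 1
After iteration 6: j = 5, freq = 2
After iteration 7: j = 6, freq = 2
After iteration 8: j = 7, freq = 2
After iteration 9: j = 8, freq = 2
After iteration 10: j = 9, freq = 2
Loop ends.

Final answer: 2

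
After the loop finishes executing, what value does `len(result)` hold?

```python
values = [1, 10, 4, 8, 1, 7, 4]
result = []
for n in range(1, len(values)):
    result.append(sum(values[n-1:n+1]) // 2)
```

Let's trace through this code step by step.

Initialize: values = [1, 10, 4, 8, 1, 7, 4]
Initialize: result = []
Entering loop: for n in range(1, len(values)):
After iteration 1: n = 1, result = [5]
After iteration 2: n = 2, result = [5, 7]
After iteration 3: n = 3, result = [5, 7, 6]
After iteration 4: n = 4, result = [5, 7, 6, 4]
After iteration 5: n = 5, result = [5, 7, 6, 4, 4]
After iteration 6: n = 6, result = [5, 7, 6, 4, 4, 5]
Loop ends.
len(result) = 6

Final answer: 6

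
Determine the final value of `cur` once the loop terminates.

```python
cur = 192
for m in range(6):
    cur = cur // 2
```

Let's trace through this code step by step.

Initialize: cur = 192
Entering loop: for m in range(6):
After iteration 1: m = 0, cur = 96
After iteration 2: m = 1, cur = 48
After iteration 3: m = 2, cur = 24
After iteration 4: m = 3, cur = 12
After iteration 5: m = 4, cur = 6
After iteration 6: m = 5, cur = 3
Loop ends.

Final answer: 3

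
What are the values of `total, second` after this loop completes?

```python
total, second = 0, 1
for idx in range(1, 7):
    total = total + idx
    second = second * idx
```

Let's trace through this code step by step.

Initialize: total = 0
Initialize: second = 1
Entering loop: for idx in range(1, 7):
After iteration 1: idx = 1, total = 1, second = 1
After iteration 2: idx = 2, total = 3, second = 2
After iteration 3: idx = 3, total = 6, second = 6
After iteration 4: idx = 4, total = 10, second = 24
After iteration 5: idx = 5, total = 15, second = 120
After iteration 6: idx = 6, total = 21, second = 720
Loop ends.

Final answer: 21, 720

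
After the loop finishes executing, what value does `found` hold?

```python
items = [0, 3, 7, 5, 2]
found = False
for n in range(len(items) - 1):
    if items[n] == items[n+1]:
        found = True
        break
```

Let's trace through this code step by step.

Initialize: items = [0, 3, 7, 5, 2]
Initialize: found = False
Entering loop: for n in range(len(items) - 1):
After iteration 1: n = 0, found = False
After iteration 2: n = 1, found = False
After iteration 3: n = 2, found = False
After iteration 4: n = 3, found = False
Loop ends.

Final answer: False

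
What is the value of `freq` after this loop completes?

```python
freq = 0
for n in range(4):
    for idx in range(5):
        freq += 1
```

Let's trace through this code step by step.

Initialize: freq = 0
Entering loop: for n in range(4):
After iteration 1: n = 0, freq = 5
After iteration 2: n = 1, freq = 10
After iteration 3: n = 2, freq = 15
After iteration 4: n = 3, freq = 20
Loop ends.

Final answer: 20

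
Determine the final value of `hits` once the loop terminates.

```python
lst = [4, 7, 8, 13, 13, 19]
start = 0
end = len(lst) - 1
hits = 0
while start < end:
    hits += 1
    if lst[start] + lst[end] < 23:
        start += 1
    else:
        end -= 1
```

Let's trace through this code step by step.

Initialize: lst = [4, 7, 8, 13, 13, 19]
Initialize: start = 0
Initialize: end = 5
Initialize: hits = 0
Entering loop: while start < end:
After iteration 1: start = 0, end = 4, hits = 1
After iteration 2: start = 1, end = 4, hits = 2
After iteration 3: start = 2, end = 4, hits = 3
After iteration 4: start = 3, end = 4, hits = 4
After iteration 5: start = 3, end = 3, hits = 5
Loop ends.

Final answer: 5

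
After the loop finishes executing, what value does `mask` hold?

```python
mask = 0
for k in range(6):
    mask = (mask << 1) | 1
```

Let's trace through this code step by step.

Initialize: mask = 0
Entering loop: for k in range(6):
After iteration 1: k = 0, mask = 1
After iteration 2: k = 1, mask = 3
After iteration 3: k = 2, mask = 7
After iteration 4: k = 3, mask = 15
After iteration 5: k = 4, mask = 31
After iteration 6: k = 5, mask = 63
Loop ends.

Final answer: 63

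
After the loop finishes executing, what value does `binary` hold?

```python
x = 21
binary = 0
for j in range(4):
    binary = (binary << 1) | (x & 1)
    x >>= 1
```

Let's trace through this code step by step.

Initialize: x = 21
Initialize: binary = 0
Entering loop: for j in range(4):
After iteration 1: j = 0, x = 10, binary = 1
After iteration 2: j = 1, x = 5, binary = 2
After iteration 3: j = 2, x = 2, binary = 5
After iteration 4: j = 3, x = 1, binary = 10
Loop ends.

Final answer: 10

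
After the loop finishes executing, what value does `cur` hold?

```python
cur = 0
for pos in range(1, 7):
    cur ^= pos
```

Let's trace through this code step by step.

Initialize: cur = 0
Entering loop: for pos in range(1, 7):
After iteration 1: pos = 1, cur = 1
After iteration 2: pos = 2, cur = 3
After iteration 3: pos = 3, cur = 0
After iteration 4: pos = 4, cur = 4
After iteration 5: pos = 5, cur = 1
After iteration 6: pos = 6, cur = 7
Loop ends.

Final answer: 7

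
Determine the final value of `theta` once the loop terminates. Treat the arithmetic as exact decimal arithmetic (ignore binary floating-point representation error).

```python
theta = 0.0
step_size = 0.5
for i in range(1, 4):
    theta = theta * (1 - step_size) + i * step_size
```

Let's trace through this code step by step.

Initialize: theta = 0.0
Initialize: step_size = 0.5
Entering loop: for i in range(1, 4):
After iteration 1: i = 1, theta = 0.5
After iteration 2: i = 2, theta = 1.25
After iteration 3: i = 3, theta = 2.125
Loop ends.

Final answer: 2.125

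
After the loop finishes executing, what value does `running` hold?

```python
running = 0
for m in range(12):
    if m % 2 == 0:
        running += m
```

Let's trace through this code step by step.

Initialize: running = 0
Entering loop: for m in range(12):
After iteration 1: m = 0, running = 0
After iteration 2: m = 1, running = 0
After iteration 3: m = 2, running = 2
After iteration 4: m = 3, running = 2
After iteration 5: m = 4, running = 6
After iteration 6: m = 5, running = 6
After iteration 7: m = 6, running = 12
After iteration 8: m = 7, running = 12
After iteration 9: m = 8, running = 20
After iteration 10: m = 9, running = 20
After iteration 11: m = 10, running = 30
After iteration 12: m = 11, running = 30
Loop ends.

Final answer: 30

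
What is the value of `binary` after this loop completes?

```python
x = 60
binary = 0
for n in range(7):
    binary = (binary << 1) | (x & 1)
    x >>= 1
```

Let's trace through this code step by step.

Initialize: x = 60
Initialize: binary = 0
Entering loop: for n in range(7):
After iteration 1: n = 0, x = 30, binary = 0
After iteration 2: n = 1, x = 15, binary = 0
After iteration 3: n = 2, x = 7, binary = 1
After iteration 4: n = 3, x = 3, binary = 3
After iteration 5: n = 4, x = 1, binary = 7
After iteration 6: n = 5, x = 0, binary = 15
After iteration 7: n = 6, x = 0, binary = 30
Loop ends.

Final answer: 30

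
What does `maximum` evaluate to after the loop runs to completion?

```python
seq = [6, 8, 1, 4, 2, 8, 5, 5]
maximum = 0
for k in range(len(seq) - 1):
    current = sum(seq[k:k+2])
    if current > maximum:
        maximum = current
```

Let's trace through this code step by step.

Initialize: seq = [6, 8, 1, 4, 2, 8, 5, 5]
Initialize: maximum = 0
Entering loop: for k in range(len(seq) - 1):
After iteration 1: k = 0, maximum = 14, current = 14
After iteration 2: k = 1, maximum = 14, current = 9
After iteration 3: k = 2, maximum = 14, current = 5
After iteration 4: k = 3, maximum = 14, current = 6
After iteration 5: k = 4, maximum = 14, current = 10
After iteration 6: k = 5, maximum = 14, current = 13
After iteration 7: k = 6, maximum = 14, current = 10
Loop ends.

Final answer: 14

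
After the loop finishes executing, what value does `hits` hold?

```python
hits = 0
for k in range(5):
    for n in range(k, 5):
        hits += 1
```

Let's trace through this code step by step.

Initialize: hits = 0
Entering loop: for k in range(5):
After iteration 1: k = 0, hits = 5
After iteration 2: k = 1, hits = 9
After iteration 3: k = 2, hits = 12
After iteration 4: k = 3, hits = 14
After iteration 5: k = 4, hits = 15
Loop ends.

Final answer: 15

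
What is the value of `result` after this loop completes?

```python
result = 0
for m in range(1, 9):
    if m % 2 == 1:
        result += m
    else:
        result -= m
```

Let's trace through this code step by step.

Initialize: result = 0
Entering loop: for m in range(1, 9):
After iteration 1: m = 1, result = 1
After iteration 2: m = 2, result = -1
After iteration 3: m = 3, result = 2
After iteration 4: m = 4, result = -2
After iteration 5: m = 5, result = 3
After iteration 6: m = 6, result = -3
After iteration 7: m = 7, result = 4
After iteration 8: m = 8, result = -4
Loop ends.

Final answer: -4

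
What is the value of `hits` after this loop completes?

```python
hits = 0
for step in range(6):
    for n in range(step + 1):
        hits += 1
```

Let's trace through this code step by step.

Initialize: hits = 0
Entering loop: for step in range(6):
After iteration 1: step = 0, hits = 1, n = 0
After iteration 2: step = 1, hits = 3, n = 1
After iteration 3: step = 2, hits = 6, n = 2
After iteration 4: step = 3, hits = 10, n = 3
After iteration 5: step = 4, hits = 15, n = 4
After iteration 6: step = 5, hits = 21, n = 5
Loop ends.

Final answer: 21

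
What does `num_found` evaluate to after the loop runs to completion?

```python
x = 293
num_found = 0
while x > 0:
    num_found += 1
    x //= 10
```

Let's trace through this code step by step.

Initialize: x = 293
Initialize: num_found = 0
Entering loop: while x > 0:
After iteration 1: x = 29, num_found = 1
After iteration 2: x = 2, num_found = 2
After iteration 3: x = 0, num_found = 3
Loop ends.

Final answer: 3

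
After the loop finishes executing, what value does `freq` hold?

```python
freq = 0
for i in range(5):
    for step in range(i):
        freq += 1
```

Let's trace through this code step by step.

Initialize: freq = 0
Entering loop: for i in range(5):
After iteration 1: i = 0, freq = 0
After iteration 2: i = 1, freq = 1, step = 0
After iteration 3: i = 2, freq = 3, step = 1
After iteration 4: i = 3, freq = 6, step = 2
After iteration 5: i = 4, freq = 10, step = 3
Loop ends.

Final answer: 10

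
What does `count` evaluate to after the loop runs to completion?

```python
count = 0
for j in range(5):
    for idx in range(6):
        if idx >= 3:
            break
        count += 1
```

Let's trace through this code step by step.

Initialize: count = 0
Entering loop: for j in range(5):
After iteration 1: j = 0, count = 3
After iteration 2: j = 1, count = 6
After iteration 3: j = 2, count = 9
After iteration 4: j = 3, count = 12
After iteration 5: j = 4, count = 15
Loop ends.

Final answer: 15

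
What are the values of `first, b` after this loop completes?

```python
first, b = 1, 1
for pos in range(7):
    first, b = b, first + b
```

Let's trace through this code step by step.

Initialize: first = 1
Initialize: b = 1
Entering loop: for pos in range(7):
After iteration 1: pos = 0, first = 1, b = 2
After iteration 2: pos = 1, first = 2, b = 3
After iteration 3: pos = 2, first = 3, b = 5
After iteration 4: pos = 3, first = 5, b = 8
After iteration 5: pos = 4, first = 8, b = 13
After iteration 6: pos = 5, first = 13, b = 21
After iteration 7: pos = 6, first = 21, b = 34
Loop ends.

Final answer: 21, 34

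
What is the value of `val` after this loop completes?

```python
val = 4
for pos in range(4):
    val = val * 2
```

Let's trace through this code step by step.

Initialize: val = 4
Entering loop: for pos in range(4):
After iteration 1: pos = 0, val = 8
After iteration 2: pos = 1, val = 16
After iteration 3: pos = 2, val = 32
After iteration 4: pos = 3, val = 64
Loop ends.

Final answer: 64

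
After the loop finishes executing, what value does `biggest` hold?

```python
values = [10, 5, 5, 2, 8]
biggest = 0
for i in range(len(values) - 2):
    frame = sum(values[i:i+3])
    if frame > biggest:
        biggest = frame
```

Let's trace through this code step by step.

Initialize: values = [10, 5, 5, 2, 8]
Initialize: biggest = 0
Entering loop: for i in range(len(values) - 2):
After iteration 1: i = 0, biggest = 20, frame = 20
After iteration 2: i = 1, biggest = 20, frame = 12
After iteration 3: i = 2, biggest = 20, frame = 15
Loop ends.

Final answer: 20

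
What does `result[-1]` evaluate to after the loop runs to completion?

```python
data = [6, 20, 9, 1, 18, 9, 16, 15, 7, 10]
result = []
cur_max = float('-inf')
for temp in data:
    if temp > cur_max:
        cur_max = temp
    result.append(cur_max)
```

Let's trace through this code step by step.

Initialize: data = [6, 20, 9, 1, 18, 9, 16, 15, 7, 10]
Initialize: result = []
Initialize: cur_max = -inf
Entering loop: for temp in data:
After iteration 1: temp = 6, result = [6], cur_max = 6
After iteration 2: temp = 20, result = [6, 20], cur_max = 20
After iteration 3: temp = 9, result = [6, 20, 20], cur_max = 20
After iteration 4: temp = 1, result = [6, 20, 20, 20], cur_max = 20
After iteration 5: temp = 18, result = [6, 20, 20, 20, 20], cur_max = 20
After iteration 6: temp = 9, result = [6, 20, 20, 20, 20, 20], cur_max = 20
After iteration 7: temp = 16, result = [6, 20, 20, 20, 20, 20, 20], cur_max = 20
After iteration 8: temp = 15, result = [6, 20, 20, 20, 20, 20, 20, 20], cur_max = 20
After iteration 9: temp = 7, result = [6, 20, 20, 20, 20, 20, 20, 20, 20], cur_max = 20
After iteration 10: temp = 10, result = [6, 20, 20, 20, 20, 20, 20, 20, 20, 20], cur_max = 20
Loop ends.
result[-1] = 20

Final answer: 20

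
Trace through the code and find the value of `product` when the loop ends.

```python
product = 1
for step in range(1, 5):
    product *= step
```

Let's trace through this code step by step.

Initialize: product = 1
Entering loop: for step in range(1, 5):
After iteration 1: step = 1, product = 1
After iteration 2: step = 2, product = 2
After iteration 3: step = 3, product = 6
After iteration 4: step = 4, product = 24
Loop ends.

Final answer: 24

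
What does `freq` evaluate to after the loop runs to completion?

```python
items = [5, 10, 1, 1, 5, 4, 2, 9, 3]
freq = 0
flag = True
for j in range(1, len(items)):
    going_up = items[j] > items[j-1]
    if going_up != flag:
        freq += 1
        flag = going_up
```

Let's trace through this code step by step.

Initialize: items = [5, 10, 1, 1, 5, 4, 2, 9, 3]
Initialize: freq = 0
Initialize: flag = True
Entering loop: for j in range(1, len(items)):
After iteration 1: j = 1, freq = 0, flag = True, going_up = True
After iteration 2: j = 2, freq = 1, flag = False, going_up = False
After iteration 3: j = 3, freq = 1, flag = False, going_up = False
After iteration 4: j = 4, freq = 2, flag = True, going_up = True
After iteration 5: j = 5, freq = 3, flag = False, going_up = False
After iteration 6: j = 6, freq = 3, flag = False, going_up = False
After iteration 7: j = 7, freq = 4, flag = True, going_up = True
After iteration 8: j = 8, freq = 5, flag = False, going_up = False
Loop ends.

Final answer: 5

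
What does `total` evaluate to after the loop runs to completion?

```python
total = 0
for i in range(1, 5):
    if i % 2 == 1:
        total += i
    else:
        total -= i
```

Let's trace through this code step by step.

Initialize: total = 0
Entering loop: for i in range(1, 5):
After iteration 1: i = 1, total = 1
After iteration 2: i = 2, total = -1
After iteration 3: i = 3, total = 2
After iteration 4: i = 4, total = -2
Loop ends.

Final answer: -2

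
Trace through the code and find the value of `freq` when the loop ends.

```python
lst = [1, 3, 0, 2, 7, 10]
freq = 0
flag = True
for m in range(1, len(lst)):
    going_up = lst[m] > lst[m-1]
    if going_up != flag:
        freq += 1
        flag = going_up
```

Let's trace through this code step by step.

Initialize: lst = [1, 3, 0, 2, 7, 10]
Initialize: freq = 0
Initialize: flag = True
Entering loop: for m in range(1, len(lst)):
After iteration 1: m = 1, freq = 0, flag = True, going_up = True
After iteration 2: m = 2, freq = 1, flag = False, going_up = False
After iteration 3: m = 3, freq = 2, flag = True, going_up = True
After iteration 4: m = 4, freq = 2, flag = True, going_up = True
After iteration 5: m = 5, freq = 2, flag = True, going_up = True
Loop ends.

Final answer: 2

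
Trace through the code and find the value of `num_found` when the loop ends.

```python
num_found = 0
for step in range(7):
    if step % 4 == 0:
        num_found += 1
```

Let's trace through this code step by step.

Initialize: num_found = 0
Entering loop: for step in range(7):
After iteration 1: step = 0, num_found = 1
After iteration 2: step = 1, num_found = 1
After iteration 3: step = 2, num_found = 1
After iteration 4: step = 3, num_found = 1
After iteration 5: step = 4, num_found = 2
After iteration 6: step = 5, num_found = 2
After iteration 7: step = 6, num_found = 2
Loop ends.

Final answer: 2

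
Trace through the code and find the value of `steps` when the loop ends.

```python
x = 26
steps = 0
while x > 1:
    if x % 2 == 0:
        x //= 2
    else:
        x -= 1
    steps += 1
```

Let's trace through this code step by step.

Initialize: x = 26
Initialize: steps = 0
Entering loop: while x > 1:
After iteration 1: x = 13, steps = 1
After iteration 2: x = 12, steps = 2
After iteration 3: x = 6, steps = 3
After iteration 4: x = 3, steps = 4
After iteration 5: x = 2, steps = 5
After iteration 6: x = 1, steps = 6
Loop ends.

Final answer: 6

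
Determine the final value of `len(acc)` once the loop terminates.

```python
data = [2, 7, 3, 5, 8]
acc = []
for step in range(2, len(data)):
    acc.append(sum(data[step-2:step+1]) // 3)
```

Let's trace through this code step by step.

Initialize: data = [2, 7, 3, 5, 8]
Initialize: acc = []
Entering loop: for step in range(2, len(data)):
After iteration 1: step = 2, acc = [4]
After iteration 2: step = 3, acc = [4, 5]
After iteration 3: step = 4, acc = [4, 5, 5]
Loop ends.
len(acc) = 3

Final answer: 3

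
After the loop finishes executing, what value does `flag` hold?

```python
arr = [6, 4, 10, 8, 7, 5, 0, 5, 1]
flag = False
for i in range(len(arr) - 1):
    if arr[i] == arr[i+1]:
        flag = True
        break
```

Let's trace through this code step by step.

Initialize: arr = [6, 4, 10, 8, 7, 5, 0, 5, 1]
Initialize: flag = False
Entering loop: for i in range(len(arr) - 1):
After iteration 1: i = 0, flag = False
After iteration 2: i = 1, flag = False
After iteration 3: i = 2, flag = False
After iteration 4: i = 3, flag = False
After iteration 5: i = 4, flag = False
After iteration 6: i = 5, flag = False
After iteration 7: i = 6, flag = False
After iteration 8: i = 7, flag = False
Loop ends.

Final answer: False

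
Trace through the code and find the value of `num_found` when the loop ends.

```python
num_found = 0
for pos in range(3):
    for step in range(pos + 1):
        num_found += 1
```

Let's trace through this code step by step.

Initialize: num_found = 0
Entering loop: for pos in range(3):
After iteration 1: pos = 0, num_found = 1, step = 0
After iteration 2: pos = 1, num_found = 3, step = 1
After iteration 3: pos = 2, num_found = 6, step = 2
Loop ends.

Final answer: 6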